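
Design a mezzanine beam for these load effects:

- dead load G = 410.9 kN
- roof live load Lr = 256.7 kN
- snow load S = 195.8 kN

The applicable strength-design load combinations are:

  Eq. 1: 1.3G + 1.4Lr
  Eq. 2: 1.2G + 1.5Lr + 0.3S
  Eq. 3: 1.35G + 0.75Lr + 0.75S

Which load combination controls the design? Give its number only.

Combination 2

Eq. 1: 1.3(410.9) + 1.4(256.7) = 893.55
Eq. 2: 1.2(410.9) + 1.5(256.7) + 0.3(195.8) = 936.87
Eq. 3: 1.35(410.9) + 0.75(256.7) + 0.75(195.8) = 894.09
The largest value is 936.87 kN from combination 2.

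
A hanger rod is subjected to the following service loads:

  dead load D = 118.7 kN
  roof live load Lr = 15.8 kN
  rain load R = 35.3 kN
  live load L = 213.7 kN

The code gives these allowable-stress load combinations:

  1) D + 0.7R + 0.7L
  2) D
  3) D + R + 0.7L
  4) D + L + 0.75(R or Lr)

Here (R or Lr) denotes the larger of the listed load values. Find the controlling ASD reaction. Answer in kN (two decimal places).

(R or Lr) → R = 35.3 kN.
1) 1.0(118.7) + 0.7(35.3) + 0.7(213.7) = 118.70 + 24.71 + 149.59 = 293.00
2) 1.0(118.7) = 118.70
3) 1.0(118.7) + 1.0(35.3) + 0.7(213.7) = 118.70 + 35.30 + 149.59 = 303.59
4) 1.0(118.7) + 1.0(213.7) + 0.75(35.3) = 118.70 + 213.70 + 26.48 = 358.88
Combination 4 governs: V = 358.88 kN.

358.88 kN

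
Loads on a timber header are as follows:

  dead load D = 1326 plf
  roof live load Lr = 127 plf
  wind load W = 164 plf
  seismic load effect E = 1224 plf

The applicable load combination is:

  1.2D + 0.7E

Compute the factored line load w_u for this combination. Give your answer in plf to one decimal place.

2448.0 plf

1.2(1326) + 0.7(1224) = 1591.2 + 856.8 = 2448.0
w_u = 2448.0 plf.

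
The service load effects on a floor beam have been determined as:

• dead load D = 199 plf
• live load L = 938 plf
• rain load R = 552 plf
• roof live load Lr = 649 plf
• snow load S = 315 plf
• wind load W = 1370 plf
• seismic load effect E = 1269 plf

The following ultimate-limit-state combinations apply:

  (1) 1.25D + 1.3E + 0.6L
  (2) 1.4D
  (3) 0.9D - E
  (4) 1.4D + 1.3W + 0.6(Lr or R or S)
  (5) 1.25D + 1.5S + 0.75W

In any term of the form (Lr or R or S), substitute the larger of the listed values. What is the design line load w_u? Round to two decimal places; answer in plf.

(Lr or R or S) → Lr = 649 plf.
(1) 1.25(199) + 1.3(1269) + 0.6(938) = 248.75 + 1649.70 + 562.80 = 2461.25
(2) 1.4(199) = 278.60
(3) 0.9(199) - 1.0(1269) = 179.10 - 1269.00 = -1089.90
(4) 1.4(199) + 1.3(1370) + 0.6(649) = 278.60 + 1781.00 + 389.40 = 2449.00
(5) 1.25(199) + 1.5(315) + 0.75(1370) = 248.75 + 472.50 + 1027.50 = 1748.75
Combination 1 governs: w_u = 2461.25 plf.

2461.25 plf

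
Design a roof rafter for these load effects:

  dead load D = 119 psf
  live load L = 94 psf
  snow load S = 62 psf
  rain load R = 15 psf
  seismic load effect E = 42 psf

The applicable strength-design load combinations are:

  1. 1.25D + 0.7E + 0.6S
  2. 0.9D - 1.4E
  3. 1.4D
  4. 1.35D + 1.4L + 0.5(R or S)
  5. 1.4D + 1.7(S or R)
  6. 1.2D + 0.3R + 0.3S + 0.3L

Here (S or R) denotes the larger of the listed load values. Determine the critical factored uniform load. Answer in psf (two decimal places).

(R or S) → S = 62 psf; (S or R) → S = 62 psf.
1. 1.25(119) + 0.7(42) + 0.6(62) = 148.75 + 29.40 + 37.20 = 215.35
2. 0.9(119) - 1.4(42) = 107.10 - 58.80 = 48.30
3. 1.4(119) = 166.60
4. 1.35(119) + 1.4(94) + 0.5(62) = 160.65 + 131.60 + 31.00 = 323.25
5. 1.4(119) + 1.7(62) = 166.60 + 105.40 = 272.00
6. 1.2(119) + 0.3(15) + 0.3(62) + 0.3(94) = 142.80 + 4.50 + 18.60 + 28.20 = 194.10
The controlling combination is 4, giving 323.25 psf.

323.25 psf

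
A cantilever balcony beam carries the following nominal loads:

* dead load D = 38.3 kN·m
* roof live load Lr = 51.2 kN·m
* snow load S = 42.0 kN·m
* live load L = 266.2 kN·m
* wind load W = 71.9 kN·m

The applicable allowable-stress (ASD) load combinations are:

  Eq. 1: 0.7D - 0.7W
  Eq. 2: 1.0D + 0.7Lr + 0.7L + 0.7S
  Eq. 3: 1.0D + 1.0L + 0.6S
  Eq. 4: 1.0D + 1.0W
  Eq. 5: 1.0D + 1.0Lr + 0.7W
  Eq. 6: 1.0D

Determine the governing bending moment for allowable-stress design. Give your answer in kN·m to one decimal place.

329.7 kN·m

Eq. 1: 0.7(38.3) - 0.7(71.9) = 26.8 - 50.3 = -23.5
Eq. 2: 1.0(38.3) + 0.7(51.2) + 0.7(266.2) + 0.7(42.0) = 289.9
Eq. 3: 1.0(38.3) + 1.0(266.2) + 0.6(42.0) = 38.3 + 266.2 + 25.2 = 329.7
Eq. 4: 1.0(38.3) + 1.0(71.9) = 38.3 + 71.9 = 110.2
Eq. 5: 1.0(38.3) + 1.0(51.2) + 0.7(71.9) = 38.3 + 51.2 + 50.3 = 139.8
Eq. 6: 1.0(38.3) = 38.3
Combination 3 governs: M = 329.7 kN·m.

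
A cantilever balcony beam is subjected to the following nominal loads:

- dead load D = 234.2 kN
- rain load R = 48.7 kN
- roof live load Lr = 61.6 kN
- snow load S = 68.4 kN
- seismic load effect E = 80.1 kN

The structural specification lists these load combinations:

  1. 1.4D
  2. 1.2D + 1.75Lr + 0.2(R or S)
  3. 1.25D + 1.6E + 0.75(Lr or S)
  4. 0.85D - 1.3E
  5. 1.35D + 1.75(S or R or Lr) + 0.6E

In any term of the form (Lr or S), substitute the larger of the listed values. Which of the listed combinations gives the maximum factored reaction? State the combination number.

(R or S) → S = 68.4 kN; (Lr or S) → S = 68.4 kN; (S or R or Lr) → S = 68.4 kN.
1. 1.4(234.2) = 327.9
2. 1.2(234.2) + 1.75(61.6) + 0.2(68.4) = 281.0 + 107.8 + 13.7 = 402.5
3. 1.25(234.2) + 1.6(80.1) + 0.75(68.4) = 472.2
4. 0.85(234.2) - 1.3(80.1) = 94.9
5. 1.35(234.2) + 1.75(68.4) + 0.6(80.1) = 483.9
The largest value is 483.9 kN from combination 5.

Combination 5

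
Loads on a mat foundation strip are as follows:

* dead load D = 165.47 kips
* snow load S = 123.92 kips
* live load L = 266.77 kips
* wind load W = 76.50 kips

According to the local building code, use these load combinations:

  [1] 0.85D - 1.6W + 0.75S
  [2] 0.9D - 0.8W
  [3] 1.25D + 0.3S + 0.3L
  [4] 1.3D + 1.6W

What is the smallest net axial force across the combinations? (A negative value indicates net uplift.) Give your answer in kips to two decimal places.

[1] 0.85(165.47) - 1.6(76.50) + 0.75(123.92) = 140.65 - 122.40 + 92.94 = 111.19
[2] 0.9(165.47) - 0.8(76.50) = 148.92 - 61.20 = 87.72
[3] 1.25(165.47) + 0.3(123.92) + 0.3(266.77) = 324.04
[4] 1.3(165.47) + 1.6(76.50) = 215.11 + 122.40 = 337.51
Combination 2 gives the minimum: 87.72 kips.

87.72 kips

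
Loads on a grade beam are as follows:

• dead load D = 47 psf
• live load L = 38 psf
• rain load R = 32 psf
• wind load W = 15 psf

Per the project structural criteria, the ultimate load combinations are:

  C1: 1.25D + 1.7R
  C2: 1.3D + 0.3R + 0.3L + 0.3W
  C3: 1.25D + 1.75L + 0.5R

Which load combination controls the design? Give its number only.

Combination 3

C1: 1.25(47) + 1.7(32) = 113.15
C2: 1.3(47) + 0.3(32) + 0.3(38) + 0.3(15) = 86.60
C3: 1.25(47) + 1.75(38) + 0.5(32) = 141.25
The largest value is 141.25 psf from combination 3.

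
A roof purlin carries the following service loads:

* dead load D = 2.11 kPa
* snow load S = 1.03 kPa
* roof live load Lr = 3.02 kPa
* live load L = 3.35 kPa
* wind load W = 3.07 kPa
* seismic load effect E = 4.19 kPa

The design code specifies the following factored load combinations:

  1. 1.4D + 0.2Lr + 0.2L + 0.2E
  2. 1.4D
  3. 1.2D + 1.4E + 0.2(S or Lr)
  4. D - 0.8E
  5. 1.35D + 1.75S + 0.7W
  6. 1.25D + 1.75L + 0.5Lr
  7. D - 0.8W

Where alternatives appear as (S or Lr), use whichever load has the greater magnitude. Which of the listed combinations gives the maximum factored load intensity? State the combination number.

(S or Lr) → Lr = 3.02 kPa.
1. 1.4(2.11) + 0.2(3.02) + 0.2(3.35) + 0.2(4.19) = 5.07
2. 1.4(2.11) = 2.95
3. 1.2(2.11) + 1.4(4.19) + 0.2(3.02) = 2.53 + 5.87 + 0.60 = 9.00
4. 1.0(2.11) - 0.8(4.19) = 2.11 - 3.35 = -1.24
5. 1.35(2.11) + 1.75(1.03) + 0.7(3.07) = 2.85 + 1.80 + 2.15 = 6.80
6. 1.25(2.11) + 1.75(3.35) + 0.5(3.02) = 2.64 + 5.86 + 1.51 = 10.01
7. 1.0(2.11) - 0.8(3.07) = 2.11 - 2.46 = -0.35
The largest value is 10.01 kPa from combination 6.

Combination 6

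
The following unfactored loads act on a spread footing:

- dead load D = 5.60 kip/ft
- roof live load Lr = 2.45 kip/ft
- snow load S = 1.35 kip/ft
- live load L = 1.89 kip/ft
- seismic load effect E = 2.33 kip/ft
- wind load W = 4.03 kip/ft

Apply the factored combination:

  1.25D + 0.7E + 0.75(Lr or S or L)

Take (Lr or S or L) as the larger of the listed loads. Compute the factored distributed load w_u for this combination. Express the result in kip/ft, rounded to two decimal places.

10.47 kip/ft

(Lr or S or L) → Lr = 2.45 kip/ft.
1.25(5.60) + 0.7(2.33) + 0.75(2.45) = 10.47
w_u = 10.47 kip/ft.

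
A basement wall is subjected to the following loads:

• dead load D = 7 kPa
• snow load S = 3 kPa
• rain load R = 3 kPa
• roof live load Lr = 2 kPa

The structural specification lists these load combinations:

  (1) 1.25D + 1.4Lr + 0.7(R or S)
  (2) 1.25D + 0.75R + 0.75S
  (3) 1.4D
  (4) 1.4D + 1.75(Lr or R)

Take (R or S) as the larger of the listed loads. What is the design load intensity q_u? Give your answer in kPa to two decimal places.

15.05 kPa

(R or S) → R = 3 kPa; (Lr or R) → R = 3 kPa.
(1) 1.25(7) + 1.4(2) + 0.7(3) = 13.65
(2) 1.25(7) + 0.75(3) + 0.75(3) = 13.25
(3) 1.4(7) = 9.80
(4) 1.4(7) + 1.75(3) = 15.05
Maximum is from combination 4.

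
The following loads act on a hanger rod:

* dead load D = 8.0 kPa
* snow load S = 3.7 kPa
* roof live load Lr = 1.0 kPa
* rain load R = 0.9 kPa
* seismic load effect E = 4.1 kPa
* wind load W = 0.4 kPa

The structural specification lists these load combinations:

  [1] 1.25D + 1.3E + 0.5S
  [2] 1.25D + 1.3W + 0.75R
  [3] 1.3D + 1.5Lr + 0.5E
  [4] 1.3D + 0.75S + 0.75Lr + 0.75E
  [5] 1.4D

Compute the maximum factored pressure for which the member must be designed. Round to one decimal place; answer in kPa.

[1] 1.25(8.0) + 1.3(4.1) + 0.5(3.7) = 10.0 + 5.3 + 1.9 = 17.2
[2] 1.25(8.0) + 1.3(0.4) + 0.75(0.9) = 10.0 + 0.5 + 0.7 = 11.2
[3] 1.3(8.0) + 1.5(1.0) + 0.5(4.1) = 10.4 + 1.5 + 2.1 = 14.0
[4] 1.3(8.0) + 0.75(3.7) + 0.75(1.0) + 0.75(4.1) = 17.0
[5] 1.4(8.0) = 11.2
Maximum is from combination 1.

17.2 kPa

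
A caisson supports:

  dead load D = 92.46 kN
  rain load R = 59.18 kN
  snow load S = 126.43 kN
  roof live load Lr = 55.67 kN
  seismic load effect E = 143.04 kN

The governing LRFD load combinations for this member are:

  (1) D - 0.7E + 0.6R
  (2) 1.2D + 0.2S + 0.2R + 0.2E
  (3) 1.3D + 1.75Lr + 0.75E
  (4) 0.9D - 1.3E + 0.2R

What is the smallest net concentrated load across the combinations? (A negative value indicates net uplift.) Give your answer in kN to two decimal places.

-90.90 kN

(1) 1.0(92.46) - 0.7(143.04) + 0.6(59.18) = 92.46 - 100.13 + 35.51 = 27.84
(2) 1.2(92.46) + 0.2(126.43) + 0.2(59.18) + 0.2(143.04) = 176.68
(3) 1.3(92.46) + 1.75(55.67) + 0.75(143.04) = 120.20 + 97.42 + 107.28 = 324.90
(4) 0.9(92.46) - 1.3(143.04) + 0.2(59.18) = 83.21 - 185.95 + 11.84 = -90.90
Combination 4 gives the minimum: -90.90 kN.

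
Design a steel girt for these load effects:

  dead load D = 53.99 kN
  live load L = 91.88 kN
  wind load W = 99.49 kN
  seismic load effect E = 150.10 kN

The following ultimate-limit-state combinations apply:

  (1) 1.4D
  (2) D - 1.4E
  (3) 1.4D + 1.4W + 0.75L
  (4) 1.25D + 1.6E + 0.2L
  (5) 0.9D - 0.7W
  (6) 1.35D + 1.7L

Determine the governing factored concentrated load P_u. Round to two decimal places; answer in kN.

(1) 1.4(53.99) = 75.59
(2) 1.0(53.99) - 1.4(150.10) = 53.99 - 210.14 = -156.15
(3) 1.4(53.99) + 1.4(99.49) + 0.75(91.88) = 283.78
(4) 1.25(53.99) + 1.6(150.10) + 0.2(91.88) = 326.02
(5) 0.9(53.99) - 0.7(99.49) = 48.59 - 69.64 = -21.05
(6) 1.35(53.99) + 1.7(91.88) = 229.08
Combination 4 governs: P_u = 326.02 kN.

326.02 kN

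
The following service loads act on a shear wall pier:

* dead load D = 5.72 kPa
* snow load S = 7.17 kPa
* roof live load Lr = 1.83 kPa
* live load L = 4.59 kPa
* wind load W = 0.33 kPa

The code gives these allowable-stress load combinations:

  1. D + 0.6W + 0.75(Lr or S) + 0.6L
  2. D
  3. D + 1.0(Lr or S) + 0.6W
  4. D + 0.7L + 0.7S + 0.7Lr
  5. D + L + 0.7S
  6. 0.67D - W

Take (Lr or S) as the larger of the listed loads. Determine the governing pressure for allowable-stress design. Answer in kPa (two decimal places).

(Lr or S) → S = 7.17 kPa.
1. 1.0(5.72) + 0.6(0.33) + 0.75(7.17) + 0.6(4.59) = 5.72 + 0.20 + 5.38 + 2.75 = 14.05
2. 1.0(5.72) = 5.72
3. 1.0(5.72) + 1.0(7.17) + 0.6(0.33) = 5.72 + 7.17 + 0.20 = 13.09
4. 1.0(5.72) + 0.7(4.59) + 0.7(7.17) + 0.7(1.83) = 5.72 + 3.21 + 5.02 + 1.28 = 15.23
5. 1.0(5.72) + 1.0(4.59) + 0.7(7.17) = 5.72 + 4.59 + 5.02 = 15.33
6. 0.67(5.72) - 1.0(0.33) = 3.83 - 0.33 = 3.50
Maximum is from combination 5.

15.33 kPa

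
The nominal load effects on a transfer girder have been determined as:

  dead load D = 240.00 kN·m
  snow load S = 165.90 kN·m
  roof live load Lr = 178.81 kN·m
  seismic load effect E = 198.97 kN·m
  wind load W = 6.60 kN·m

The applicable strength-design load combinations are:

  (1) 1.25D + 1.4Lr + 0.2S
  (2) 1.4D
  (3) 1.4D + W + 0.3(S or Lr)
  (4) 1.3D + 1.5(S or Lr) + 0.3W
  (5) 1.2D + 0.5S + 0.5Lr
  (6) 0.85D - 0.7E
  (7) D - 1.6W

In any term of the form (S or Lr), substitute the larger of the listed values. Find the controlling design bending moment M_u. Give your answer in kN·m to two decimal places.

583.51 kN·m

(S or Lr) → Lr = 178.81 kN·m.
(1) 1.25(240.00) + 1.4(178.81) + 0.2(165.90) = 300.00 + 250.33 + 33.18 = 583.51
(2) 1.4(240.00) = 336.00
(3) 1.4(240.00) + 1.0(6.60) + 0.3(178.81) = 336.00 + 6.60 + 53.64 = 396.24
(4) 1.3(240.00) + 1.5(178.81) + 0.3(6.60) = 312.00 + 268.22 + 1.98 = 582.20
(5) 1.2(240.00) + 0.5(165.90) + 0.5(178.81) = 288.00 + 82.95 + 89.41 = 460.36
(6) 0.85(240.00) - 0.7(198.97) = 204.00 - 139.28 = 64.72
(7) 1.0(240.00) - 1.6(6.60) = 240.00 - 10.56 = 229.44
The controlling combination is 1, giving 583.51 kN·m.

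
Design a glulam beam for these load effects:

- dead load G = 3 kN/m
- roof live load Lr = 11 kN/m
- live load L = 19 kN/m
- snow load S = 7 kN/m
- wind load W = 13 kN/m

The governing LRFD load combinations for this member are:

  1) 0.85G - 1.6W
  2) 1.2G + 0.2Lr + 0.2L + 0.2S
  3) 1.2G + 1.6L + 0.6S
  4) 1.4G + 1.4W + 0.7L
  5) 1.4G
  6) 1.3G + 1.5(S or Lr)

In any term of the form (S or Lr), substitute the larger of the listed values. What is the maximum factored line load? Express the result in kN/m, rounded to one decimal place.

38.2 kN/m

(S or Lr) → Lr = 11 kN/m.
1) 0.85(3) - 1.6(13) = -18.3
2) 1.2(3) + 0.2(11) + 0.2(19) + 0.2(7) = 3.6 + 2.2 + 3.8 + 1.4 = 11.0
3) 1.2(3) + 1.6(19) + 0.6(7) = 3.6 + 30.4 + 4.2 = 38.2
4) 1.4(3) + 1.4(13) + 0.7(19) = 4.2 + 18.2 + 13.3 = 35.7
5) 1.4(3) = 4.2
6) 1.3(3) + 1.5(11) = 3.9 + 16.5 = 20.4
Combination 3 governs: w_u = 38.2 kN/m.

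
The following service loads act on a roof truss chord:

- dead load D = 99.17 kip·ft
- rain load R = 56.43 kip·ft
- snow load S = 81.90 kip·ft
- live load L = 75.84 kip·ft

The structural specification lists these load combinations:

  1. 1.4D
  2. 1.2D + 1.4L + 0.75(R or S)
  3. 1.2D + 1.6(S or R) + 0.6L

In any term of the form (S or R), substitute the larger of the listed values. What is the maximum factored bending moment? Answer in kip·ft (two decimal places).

(R or S) → S = 81.90 kip·ft; (S or R) → S = 81.90 kip·ft.
1. 1.4(99.17) = 138.84
2. 1.2(99.17) + 1.4(75.84) + 0.75(81.90) = 119.00 + 106.18 + 61.43 = 286.61
3. 1.2(99.17) + 1.6(81.90) + 0.6(75.84) = 295.55
Combination 3 governs: M_u = 295.55 kip·ft.

295.55 kip·ft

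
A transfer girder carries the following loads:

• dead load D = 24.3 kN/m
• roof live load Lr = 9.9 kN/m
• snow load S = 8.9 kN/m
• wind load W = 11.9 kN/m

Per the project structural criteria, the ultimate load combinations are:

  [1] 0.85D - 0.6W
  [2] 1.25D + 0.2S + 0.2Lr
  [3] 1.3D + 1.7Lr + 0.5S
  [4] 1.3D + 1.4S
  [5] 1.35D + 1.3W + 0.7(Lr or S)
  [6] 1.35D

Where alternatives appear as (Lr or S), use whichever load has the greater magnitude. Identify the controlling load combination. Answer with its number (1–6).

(Lr or S) → Lr = 9.9 kN/m.
[1] 0.85(24.3) - 0.6(11.9) = 20.66 - 7.14 = 13.52
[2] 1.25(24.3) + 0.2(8.9) + 0.2(9.9) = 30.38 + 1.78 + 1.98 = 34.14
[3] 1.3(24.3) + 1.7(9.9) + 0.5(8.9) = 31.59 + 16.83 + 4.45 = 52.87
[4] 1.3(24.3) + 1.4(8.9) = 31.59 + 12.46 = 44.05
[5] 1.35(24.3) + 1.3(11.9) + 0.7(9.9) = 32.81 + 15.47 + 6.93 = 55.21
[6] 1.35(24.3) = 32.81
The largest value is 55.21 kN/m from combination 5.

Combination 5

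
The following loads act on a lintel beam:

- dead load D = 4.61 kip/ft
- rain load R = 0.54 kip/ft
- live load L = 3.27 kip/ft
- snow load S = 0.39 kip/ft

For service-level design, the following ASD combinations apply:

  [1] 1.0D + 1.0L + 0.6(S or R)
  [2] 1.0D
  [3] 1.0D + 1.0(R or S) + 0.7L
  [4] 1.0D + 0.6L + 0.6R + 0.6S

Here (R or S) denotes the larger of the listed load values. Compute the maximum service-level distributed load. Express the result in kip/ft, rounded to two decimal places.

8.20 kip/ft

(S or R) → R = 0.54 kip/ft; (R or S) → R = 0.54 kip/ft.
[1] 1.0(4.61) + 1.0(3.27) + 0.6(0.54) = 4.61 + 3.27 + 0.32 = 8.20
[2] 1.0(4.61) = 4.61
[3] 1.0(4.61) + 1.0(0.54) + 0.7(3.27) = 4.61 + 0.54 + 2.29 = 7.44
[4] 1.0(4.61) + 0.6(3.27) + 0.6(0.54) + 0.6(0.39) = 7.13
Combination 1 governs: w = 8.20 kip/ft.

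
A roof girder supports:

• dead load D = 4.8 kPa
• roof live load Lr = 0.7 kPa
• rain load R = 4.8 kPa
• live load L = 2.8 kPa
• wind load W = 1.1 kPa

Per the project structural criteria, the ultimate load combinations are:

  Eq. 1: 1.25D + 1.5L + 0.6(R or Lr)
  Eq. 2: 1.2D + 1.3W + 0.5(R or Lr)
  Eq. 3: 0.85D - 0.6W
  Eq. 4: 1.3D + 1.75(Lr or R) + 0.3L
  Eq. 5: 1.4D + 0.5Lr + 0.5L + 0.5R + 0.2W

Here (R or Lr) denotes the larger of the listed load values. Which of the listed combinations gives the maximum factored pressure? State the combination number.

(R or Lr) → R = 4.8 kPa; (Lr or R) → R = 4.8 kPa.
Eq. 1: 1.25(4.8) + 1.5(2.8) + 0.6(4.8) = 13.08
Eq. 2: 1.2(4.8) + 1.3(1.1) + 0.5(4.8) = 9.59
Eq. 3: 0.85(4.8) - 0.6(1.1) = 3.42
Eq. 4: 1.3(4.8) + 1.75(4.8) + 0.3(2.8) = 15.48
Eq. 5: 1.4(4.8) + 0.5(0.7) + 0.5(2.8) + 0.5(4.8) + 0.2(1.1) = 11.09
The largest value is 15.48 kPa from combination 4.

Combination 4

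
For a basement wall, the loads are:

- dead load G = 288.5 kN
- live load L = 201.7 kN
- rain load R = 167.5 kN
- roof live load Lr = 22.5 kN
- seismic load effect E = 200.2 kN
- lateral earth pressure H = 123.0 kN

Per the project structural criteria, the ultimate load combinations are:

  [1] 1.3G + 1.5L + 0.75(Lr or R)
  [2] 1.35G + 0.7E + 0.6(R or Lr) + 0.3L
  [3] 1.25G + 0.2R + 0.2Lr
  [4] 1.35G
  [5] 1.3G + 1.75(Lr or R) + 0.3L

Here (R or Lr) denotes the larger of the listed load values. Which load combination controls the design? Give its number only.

Combination 1

(Lr or R) → R = 167.5 kN; (R or Lr) → R = 167.5 kN.
[1] 1.3(288.5) + 1.5(201.7) + 0.75(167.5) = 803.23
[2] 1.35(288.5) + 0.7(200.2) + 0.6(167.5) + 0.3(201.7) = 690.63
[3] 1.25(288.5) + 0.2(167.5) + 0.2(22.5) = 398.63
[4] 1.35(288.5) = 389.48
[5] 1.3(288.5) + 1.75(167.5) + 0.3(201.7) = 728.69
The largest value is 803.23 kN from combination 1.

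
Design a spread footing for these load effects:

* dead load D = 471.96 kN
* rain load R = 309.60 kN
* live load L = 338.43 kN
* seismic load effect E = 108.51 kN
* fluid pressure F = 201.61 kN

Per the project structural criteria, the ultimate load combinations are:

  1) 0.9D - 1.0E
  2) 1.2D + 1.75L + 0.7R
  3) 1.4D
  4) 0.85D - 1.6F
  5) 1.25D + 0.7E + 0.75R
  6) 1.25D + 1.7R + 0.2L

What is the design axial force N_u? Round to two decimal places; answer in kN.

1) 0.9(471.96) - 1.0(108.51) = 424.76 - 108.51 = 316.25
2) 1.2(471.96) + 1.75(338.43) + 0.7(309.60) = 566.35 + 592.25 + 216.72 = 1375.32
3) 1.4(471.96) = 660.74
4) 0.85(471.96) - 1.6(201.61) = 401.17 - 322.58 = 78.59
5) 1.25(471.96) + 0.7(108.51) + 0.75(309.60) = 589.95 + 75.96 + 232.20 = 898.11
6) 1.25(471.96) + 1.7(309.60) + 0.2(338.43) = 589.95 + 526.32 + 67.69 = 1183.96
Maximum is from combination 2.

1375.32 kN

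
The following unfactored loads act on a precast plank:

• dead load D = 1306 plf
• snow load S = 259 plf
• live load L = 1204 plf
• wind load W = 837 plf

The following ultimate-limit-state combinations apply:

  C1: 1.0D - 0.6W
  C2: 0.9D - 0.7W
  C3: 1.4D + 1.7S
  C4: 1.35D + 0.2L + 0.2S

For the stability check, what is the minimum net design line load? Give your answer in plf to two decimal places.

C1: 1.0(1306) - 0.6(837) = 1306.00 - 502.20 = 803.80
C2: 0.9(1306) - 0.7(837) = 1175.40 - 585.90 = 589.50
C3: 1.4(1306) + 1.7(259) = 1828.40 + 440.30 = 2268.70
C4: 1.35(1306) + 0.2(1204) + 0.2(259) = 1763.10 + 240.80 + 51.80 = 2055.70
Combination 2 gives the minimum: 589.50 plf.

589.50 plf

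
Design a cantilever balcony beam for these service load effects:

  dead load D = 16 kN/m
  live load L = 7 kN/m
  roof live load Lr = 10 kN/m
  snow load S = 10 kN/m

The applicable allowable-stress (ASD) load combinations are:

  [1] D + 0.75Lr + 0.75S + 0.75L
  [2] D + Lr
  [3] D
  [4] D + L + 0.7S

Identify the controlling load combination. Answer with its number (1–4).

Combination 1

[1] 1.0(16) + 0.75(10) + 0.75(10) + 0.75(7) = 16.00 + 7.50 + 7.50 + 5.25 = 36.25
[2] 1.0(16) + 1.0(10) = 16.00 + 10.00 = 26.00
[3] 1.0(16) = 16.00
[4] 1.0(16) + 1.0(7) + 0.7(10) = 16.00 + 7.00 + 7.00 = 30.00
The largest value is 36.25 kN/m from combination 1.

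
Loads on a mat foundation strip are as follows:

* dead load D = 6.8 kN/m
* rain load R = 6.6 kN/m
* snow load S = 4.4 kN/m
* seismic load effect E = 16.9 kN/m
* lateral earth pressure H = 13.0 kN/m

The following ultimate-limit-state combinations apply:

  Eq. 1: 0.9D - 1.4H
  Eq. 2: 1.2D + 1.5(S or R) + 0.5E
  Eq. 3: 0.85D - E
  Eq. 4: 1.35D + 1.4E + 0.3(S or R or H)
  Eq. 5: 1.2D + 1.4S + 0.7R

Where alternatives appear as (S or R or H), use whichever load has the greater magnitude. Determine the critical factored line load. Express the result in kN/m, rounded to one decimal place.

36.7 kN/m

(S or R) → R = 6.6 kN/m; (S or R or H) → H = 13.0 kN/m.
Eq. 1: 0.9(6.8) - 1.4(13.0) = -12.1
Eq. 2: 1.2(6.8) + 1.5(6.6) + 0.5(16.9) = 26.5
Eq. 3: 0.85(6.8) - 1.0(16.9) = -11.1
Eq. 4: 1.35(6.8) + 1.4(16.9) + 0.3(13.0) = 36.7
Eq. 5: 1.2(6.8) + 1.4(4.4) + 0.7(6.6) = 18.9
Maximum is from combination 4.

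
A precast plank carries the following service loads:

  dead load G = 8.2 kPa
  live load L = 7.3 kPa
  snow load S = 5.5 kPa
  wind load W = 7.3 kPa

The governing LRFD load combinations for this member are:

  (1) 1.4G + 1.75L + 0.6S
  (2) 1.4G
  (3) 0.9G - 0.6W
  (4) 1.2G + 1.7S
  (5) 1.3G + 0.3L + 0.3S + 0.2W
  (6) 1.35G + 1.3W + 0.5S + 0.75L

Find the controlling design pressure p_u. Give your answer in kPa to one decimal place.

28.8 kPa

(1) 1.4(8.2) + 1.75(7.3) + 0.6(5.5) = 11.5 + 12.8 + 3.3 = 27.6
(2) 1.4(8.2) = 11.5
(3) 0.9(8.2) - 0.6(7.3) = 7.4 - 4.4 = 3.0
(4) 1.2(8.2) + 1.7(5.5) = 9.8 + 9.4 = 19.2
(5) 1.3(8.2) + 0.3(7.3) + 0.3(5.5) + 0.2(7.3) = 16.0
(6) 1.35(8.2) + 1.3(7.3) + 0.5(5.5) + 0.75(7.3) = 28.8
The controlling combination is 6, giving 28.8 kPa.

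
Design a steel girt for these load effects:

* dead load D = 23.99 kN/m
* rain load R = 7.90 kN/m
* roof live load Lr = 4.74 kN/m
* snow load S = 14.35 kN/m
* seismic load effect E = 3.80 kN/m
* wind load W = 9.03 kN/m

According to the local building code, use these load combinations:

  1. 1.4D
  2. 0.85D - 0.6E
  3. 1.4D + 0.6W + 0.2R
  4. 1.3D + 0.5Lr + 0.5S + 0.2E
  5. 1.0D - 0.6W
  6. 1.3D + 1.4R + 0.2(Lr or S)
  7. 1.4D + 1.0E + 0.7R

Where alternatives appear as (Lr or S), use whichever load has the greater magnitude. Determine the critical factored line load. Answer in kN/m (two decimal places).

(Lr or S) → S = 14.35 kN/m.
1. 1.4(23.99) = 33.59
2. 0.85(23.99) - 0.6(3.80) = 20.39 - 2.28 = 18.11
3. 1.4(23.99) + 0.6(9.03) + 0.2(7.90) = 40.58
4. 1.3(23.99) + 0.5(4.74) + 0.5(14.35) + 0.2(3.80) = 41.49
5. 1.0(23.99) - 0.6(9.03) = 23.99 - 5.42 = 18.57
6. 1.3(23.99) + 1.4(7.90) + 0.2(14.35) = 31.19 + 11.06 + 2.87 = 45.12
7. 1.4(23.99) + 1.0(3.80) + 0.7(7.90) = 33.59 + 3.80 + 5.53 = 42.92
Maximum is from combination 6.

45.12 kN/m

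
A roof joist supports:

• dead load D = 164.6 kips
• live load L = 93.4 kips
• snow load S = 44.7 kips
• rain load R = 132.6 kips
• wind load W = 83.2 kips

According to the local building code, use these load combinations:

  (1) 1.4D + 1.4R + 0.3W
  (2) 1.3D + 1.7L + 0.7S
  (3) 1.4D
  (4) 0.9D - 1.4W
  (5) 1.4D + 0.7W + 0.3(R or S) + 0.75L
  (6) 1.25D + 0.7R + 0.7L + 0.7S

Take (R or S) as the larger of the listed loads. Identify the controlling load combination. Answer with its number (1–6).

(R or S) → R = 132.6 kips.
(1) 1.4(164.6) + 1.4(132.6) + 0.3(83.2) = 230.44 + 185.64 + 24.96 = 441.04
(2) 1.3(164.6) + 1.7(93.4) + 0.7(44.7) = 213.98 + 158.78 + 31.29 = 404.05
(3) 1.4(164.6) = 230.44
(4) 0.9(164.6) - 1.4(83.2) = 148.14 - 116.48 = 31.66
(5) 1.4(164.6) + 0.7(83.2) + 0.3(132.6) + 0.75(93.4) = 230.44 + 58.24 + 39.78 + 70.05 = 398.51
(6) 1.25(164.6) + 0.7(132.6) + 0.7(93.4) + 0.7(44.7) = 205.75 + 92.82 + 65.38 + 31.29 = 395.24
The largest value is 441.04 kips from combination 1.

Combination 1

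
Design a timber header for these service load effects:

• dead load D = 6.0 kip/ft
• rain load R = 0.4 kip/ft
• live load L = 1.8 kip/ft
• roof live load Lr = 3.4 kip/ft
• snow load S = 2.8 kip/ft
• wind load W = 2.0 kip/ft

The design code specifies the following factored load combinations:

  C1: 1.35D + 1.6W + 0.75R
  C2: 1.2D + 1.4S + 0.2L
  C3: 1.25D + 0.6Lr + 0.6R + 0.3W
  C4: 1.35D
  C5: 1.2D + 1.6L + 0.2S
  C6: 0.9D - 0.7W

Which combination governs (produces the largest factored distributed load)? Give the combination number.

C1: 1.35(6.0) + 1.6(2.0) + 0.75(0.4) = 11.60
C2: 1.2(6.0) + 1.4(2.8) + 0.2(1.8) = 11.48
C3: 1.25(6.0) + 0.6(3.4) + 0.6(0.4) + 0.3(2.0) = 10.38
C4: 1.35(6.0) = 8.10
C5: 1.2(6.0) + 1.6(1.8) + 0.2(2.8) = 10.64
C6: 0.9(6.0) - 0.7(2.0) = 4.00
The largest value is 11.60 kip/ft from combination 1.

Combination 1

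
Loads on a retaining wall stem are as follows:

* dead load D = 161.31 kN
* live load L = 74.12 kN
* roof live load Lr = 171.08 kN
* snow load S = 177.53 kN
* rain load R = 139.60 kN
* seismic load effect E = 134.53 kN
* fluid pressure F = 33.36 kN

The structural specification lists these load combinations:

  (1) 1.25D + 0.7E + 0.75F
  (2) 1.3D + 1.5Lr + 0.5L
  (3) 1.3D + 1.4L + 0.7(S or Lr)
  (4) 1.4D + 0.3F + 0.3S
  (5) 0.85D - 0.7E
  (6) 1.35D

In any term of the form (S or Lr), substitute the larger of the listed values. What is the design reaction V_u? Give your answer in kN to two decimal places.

503.38 kN

(S or Lr) → S = 177.53 kN.
(1) 1.25(161.31) + 0.7(134.53) + 0.75(33.36) = 320.83
(2) 1.3(161.31) + 1.5(171.08) + 0.5(74.12) = 503.38
(3) 1.3(161.31) + 1.4(74.12) + 0.7(177.53) = 437.74
(4) 1.4(161.31) + 0.3(33.36) + 0.3(177.53) = 289.10
(5) 0.85(161.31) - 0.7(134.53) = 42.94
(6) 1.35(161.31) = 217.77
The controlling combination is 2, giving 503.38 kN.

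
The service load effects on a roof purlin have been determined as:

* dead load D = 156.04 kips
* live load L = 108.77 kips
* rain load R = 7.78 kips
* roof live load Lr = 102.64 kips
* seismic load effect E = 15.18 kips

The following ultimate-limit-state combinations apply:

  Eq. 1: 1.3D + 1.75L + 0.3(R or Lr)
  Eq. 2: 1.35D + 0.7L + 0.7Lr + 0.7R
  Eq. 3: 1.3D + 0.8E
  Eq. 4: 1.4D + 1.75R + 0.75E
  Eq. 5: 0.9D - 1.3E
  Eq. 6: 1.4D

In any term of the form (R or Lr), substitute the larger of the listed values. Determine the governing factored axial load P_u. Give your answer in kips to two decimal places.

(R or Lr) → Lr = 102.64 kips.
Eq. 1: 1.3(156.04) + 1.75(108.77) + 0.3(102.64) = 423.99
Eq. 2: 1.35(156.04) + 0.7(108.77) + 0.7(102.64) + 0.7(7.78) = 364.09
Eq. 3: 1.3(156.04) + 0.8(15.18) = 215.00
Eq. 4: 1.4(156.04) + 1.75(7.78) + 0.75(15.18) = 243.46
Eq. 5: 0.9(156.04) - 1.3(15.18) = 120.70
Eq. 6: 1.4(156.04) = 218.46
The controlling combination is 1, giving 423.99 kips.

423.99 kips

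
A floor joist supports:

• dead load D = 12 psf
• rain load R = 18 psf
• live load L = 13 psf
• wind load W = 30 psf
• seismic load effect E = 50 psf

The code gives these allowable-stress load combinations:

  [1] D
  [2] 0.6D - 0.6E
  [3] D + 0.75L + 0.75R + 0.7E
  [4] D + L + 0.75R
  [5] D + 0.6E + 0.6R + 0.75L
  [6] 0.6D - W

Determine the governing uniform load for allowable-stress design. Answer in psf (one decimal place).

[1] 1.0(12) = 12.0
[2] 0.6(12) - 0.6(50) = -22.8
[3] 1.0(12) + 0.75(13) + 0.75(18) + 0.7(50) = 70.3
[4] 1.0(12) + 1.0(13) + 0.75(18) = 38.5
[5] 1.0(12) + 0.6(50) + 0.6(18) + 0.75(13) = 62.6
[6] 0.6(12) - 1.0(30) = -22.8
Combination 3 governs: q = 70.3 psf.

70.3 psf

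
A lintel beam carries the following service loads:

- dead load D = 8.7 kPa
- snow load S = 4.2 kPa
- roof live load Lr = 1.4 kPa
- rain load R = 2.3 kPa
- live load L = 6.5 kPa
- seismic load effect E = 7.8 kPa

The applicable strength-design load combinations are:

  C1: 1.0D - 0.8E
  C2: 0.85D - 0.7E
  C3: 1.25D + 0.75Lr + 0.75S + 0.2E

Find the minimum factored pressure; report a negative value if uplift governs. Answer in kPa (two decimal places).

C1: 1.0(8.7) - 0.8(7.8) = 8.70 - 6.24 = 2.46
C2: 0.85(8.7) - 0.7(7.8) = 7.40 - 5.46 = 1.94
C3: 1.25(8.7) + 0.75(1.4) + 0.75(4.2) + 0.2(7.8) = 10.88 + 1.05 + 3.15 + 1.56 = 16.64
Combination 2 gives the minimum: 1.94 kPa.

1.94 kPa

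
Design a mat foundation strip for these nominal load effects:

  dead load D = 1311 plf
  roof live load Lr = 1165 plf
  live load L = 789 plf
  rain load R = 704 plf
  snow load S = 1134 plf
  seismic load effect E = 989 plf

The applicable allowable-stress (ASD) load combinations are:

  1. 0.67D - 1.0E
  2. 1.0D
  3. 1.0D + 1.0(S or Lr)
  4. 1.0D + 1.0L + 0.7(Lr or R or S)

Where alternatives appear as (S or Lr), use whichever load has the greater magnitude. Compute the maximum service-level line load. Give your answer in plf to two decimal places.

2915.50 plf

(S or Lr) → Lr = 1165 plf; (Lr or R or S) → Lr = 1165 plf.
1. 0.67(1311) - 1.0(989) = 878.37 - 989.00 = -110.63
2. 1.0(1311) = 1311.00
3. 1.0(1311) + 1.0(1165) = 1311.00 + 1165.00 = 2476.00
4. 1.0(1311) + 1.0(789) + 0.7(1165) = 1311.00 + 789.00 + 815.50 = 2915.50
Maximum is from combination 4.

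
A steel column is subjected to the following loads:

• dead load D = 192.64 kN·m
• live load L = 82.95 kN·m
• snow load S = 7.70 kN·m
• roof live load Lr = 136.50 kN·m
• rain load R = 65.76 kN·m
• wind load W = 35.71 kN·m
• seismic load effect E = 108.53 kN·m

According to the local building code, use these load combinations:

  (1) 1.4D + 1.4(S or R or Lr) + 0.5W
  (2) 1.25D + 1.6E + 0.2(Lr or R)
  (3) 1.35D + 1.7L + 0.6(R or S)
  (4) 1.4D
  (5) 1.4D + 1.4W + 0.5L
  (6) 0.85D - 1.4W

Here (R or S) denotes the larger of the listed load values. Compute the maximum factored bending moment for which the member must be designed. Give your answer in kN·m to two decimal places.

478.65 kN·m

(S or R or Lr) → Lr = 136.50 kN·m; (Lr or R) → Lr = 136.50 kN·m; (R or S) → R = 65.76 kN·m.
(1) 1.4(192.64) + 1.4(136.50) + 0.5(35.71) = 478.65
(2) 1.25(192.64) + 1.6(108.53) + 0.2(136.50) = 240.80 + 173.65 + 27.30 = 441.75
(3) 1.35(192.64) + 1.7(82.95) + 0.6(65.76) = 260.06 + 141.02 + 39.46 = 440.54
(4) 1.4(192.64) = 269.70
(5) 1.4(192.64) + 1.4(35.71) + 0.5(82.95) = 269.70 + 49.99 + 41.48 = 361.17
(6) 0.85(192.64) - 1.4(35.71) = 163.74 - 49.99 = 113.75
Maximum is from combination 1.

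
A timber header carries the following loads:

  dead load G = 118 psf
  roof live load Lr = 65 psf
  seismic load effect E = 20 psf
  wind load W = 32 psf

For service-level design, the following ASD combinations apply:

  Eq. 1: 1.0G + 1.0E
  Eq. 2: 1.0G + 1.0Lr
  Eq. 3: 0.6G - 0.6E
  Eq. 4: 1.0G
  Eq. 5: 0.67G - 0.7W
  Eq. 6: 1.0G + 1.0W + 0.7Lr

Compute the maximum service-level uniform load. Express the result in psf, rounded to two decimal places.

195.50 psf

Eq. 1: 1.0(118) + 1.0(20) = 118.00 + 20.00 = 138.00
Eq. 2: 1.0(118) + 1.0(65) = 118.00 + 65.00 = 183.00
Eq. 3: 0.6(118) - 0.6(20) = 70.80 - 12.00 = 58.80
Eq. 4: 1.0(118) = 118.00
Eq. 5: 0.67(118) - 0.7(32) = 79.06 - 22.40 = 56.66
Eq. 6: 1.0(118) + 1.0(32) + 0.7(65) = 118.00 + 32.00 + 45.50 = 195.50
The controlling combination is 6, giving 195.50 psf.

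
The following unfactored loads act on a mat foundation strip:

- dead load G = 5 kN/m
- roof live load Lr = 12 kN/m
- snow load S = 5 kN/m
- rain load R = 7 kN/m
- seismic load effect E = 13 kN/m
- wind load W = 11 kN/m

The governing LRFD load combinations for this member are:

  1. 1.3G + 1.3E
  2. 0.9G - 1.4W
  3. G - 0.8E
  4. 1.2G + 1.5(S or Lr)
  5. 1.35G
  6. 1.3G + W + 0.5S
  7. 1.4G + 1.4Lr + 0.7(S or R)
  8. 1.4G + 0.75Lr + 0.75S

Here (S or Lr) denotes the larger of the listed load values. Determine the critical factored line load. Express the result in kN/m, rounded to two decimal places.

28.70 kN/m

(S or Lr) → Lr = 12 kN/m; (S or R) → R = 7 kN/m.
1. 1.3(5) + 1.3(13) = 6.50 + 16.90 = 23.40
2. 0.9(5) - 1.4(11) = 4.50 - 15.40 = -10.90
3. 1.0(5) - 0.8(13) = 5.00 - 10.40 = -5.40
4. 1.2(5) + 1.5(12) = 6.00 + 18.00 = 24.00
5. 1.35(5) = 6.75
6. 1.3(5) + 1.0(11) + 0.5(5) = 6.50 + 11.00 + 2.50 = 20.00
7. 1.4(5) + 1.4(12) + 0.7(7) = 7.00 + 16.80 + 4.90 = 28.70
8. 1.4(5) + 0.75(12) + 0.75(5) = 7.00 + 9.00 + 3.75 = 19.75
The controlling combination is 7, giving 28.70 kN/m.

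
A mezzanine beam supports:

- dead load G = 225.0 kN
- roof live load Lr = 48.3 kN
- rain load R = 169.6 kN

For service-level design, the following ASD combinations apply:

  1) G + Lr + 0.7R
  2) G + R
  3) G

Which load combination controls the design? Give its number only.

Combination 2

1) 1.0(225.0) + 1.0(48.3) + 0.7(169.6) = 225.00 + 48.30 + 118.72 = 392.02
2) 1.0(225.0) + 1.0(169.6) = 225.00 + 169.60 = 394.60
3) 1.0(225.0) = 225.00
The largest value is 394.60 kN from combination 2.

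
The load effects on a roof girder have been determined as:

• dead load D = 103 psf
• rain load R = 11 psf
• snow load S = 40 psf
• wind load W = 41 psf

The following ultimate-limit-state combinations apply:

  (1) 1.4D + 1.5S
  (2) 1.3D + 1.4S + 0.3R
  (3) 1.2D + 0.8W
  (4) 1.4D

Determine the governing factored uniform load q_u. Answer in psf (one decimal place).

204.2 psf

(1) 1.4(103) + 1.5(40) = 144.2 + 60.0 = 204.2
(2) 1.3(103) + 1.4(40) + 0.3(11) = 133.9 + 56.0 + 3.3 = 193.2
(3) 1.2(103) + 0.8(41) = 123.6 + 32.8 = 156.4
(4) 1.4(103) = 144.2
Maximum is from combination 1.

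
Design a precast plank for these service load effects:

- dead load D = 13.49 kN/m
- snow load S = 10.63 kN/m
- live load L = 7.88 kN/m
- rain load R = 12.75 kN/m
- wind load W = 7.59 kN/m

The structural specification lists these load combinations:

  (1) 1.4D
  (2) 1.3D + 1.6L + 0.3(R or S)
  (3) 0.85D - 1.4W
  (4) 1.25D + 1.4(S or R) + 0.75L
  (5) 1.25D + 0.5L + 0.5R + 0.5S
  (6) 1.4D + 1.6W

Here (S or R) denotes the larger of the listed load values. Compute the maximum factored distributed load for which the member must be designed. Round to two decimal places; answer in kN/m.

40.62 kN/m

(R or S) → R = 12.75 kN/m; (S or R) → R = 12.75 kN/m.
(1) 1.4(13.49) = 18.89
(2) 1.3(13.49) + 1.6(7.88) + 0.3(12.75) = 33.97
(3) 0.85(13.49) - 1.4(7.59) = 11.47 - 10.63 = 0.84
(4) 1.25(13.49) + 1.4(12.75) + 0.75(7.88) = 16.86 + 17.85 + 5.91 = 40.62
(5) 1.25(13.49) + 0.5(7.88) + 0.5(12.75) + 0.5(10.63) = 32.49
(6) 1.4(13.49) + 1.6(7.59) = 18.89 + 12.14 = 31.03
Maximum is from combination 4.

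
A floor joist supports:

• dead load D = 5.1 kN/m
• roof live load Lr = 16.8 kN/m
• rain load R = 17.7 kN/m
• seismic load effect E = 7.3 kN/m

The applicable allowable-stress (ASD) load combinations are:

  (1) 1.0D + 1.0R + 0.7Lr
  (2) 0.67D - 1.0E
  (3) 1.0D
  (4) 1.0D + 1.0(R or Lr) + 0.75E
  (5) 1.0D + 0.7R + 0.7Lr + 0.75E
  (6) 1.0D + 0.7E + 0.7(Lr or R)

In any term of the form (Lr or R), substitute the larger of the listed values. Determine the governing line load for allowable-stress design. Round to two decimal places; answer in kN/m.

34.73 kN/m

(R or Lr) → R = 17.7 kN/m; (Lr or R) → R = 17.7 kN/m.
(1) 1.0(5.1) + 1.0(17.7) + 0.7(16.8) = 5.10 + 17.70 + 11.76 = 34.56
(2) 0.67(5.1) - 1.0(7.3) = 3.42 - 7.30 = -3.88
(3) 1.0(5.1) = 5.10
(4) 1.0(5.1) + 1.0(17.7) + 0.75(7.3) = 5.10 + 17.70 + 5.48 = 28.28
(5) 1.0(5.1) + 0.7(17.7) + 0.7(16.8) + 0.75(7.3) = 5.10 + 12.39 + 11.76 + 5.48 = 34.73
(6) 1.0(5.1) + 0.7(7.3) + 0.7(17.7) = 5.10 + 5.11 + 12.39 = 22.60
The controlling combination is 5, giving 34.73 kN/m.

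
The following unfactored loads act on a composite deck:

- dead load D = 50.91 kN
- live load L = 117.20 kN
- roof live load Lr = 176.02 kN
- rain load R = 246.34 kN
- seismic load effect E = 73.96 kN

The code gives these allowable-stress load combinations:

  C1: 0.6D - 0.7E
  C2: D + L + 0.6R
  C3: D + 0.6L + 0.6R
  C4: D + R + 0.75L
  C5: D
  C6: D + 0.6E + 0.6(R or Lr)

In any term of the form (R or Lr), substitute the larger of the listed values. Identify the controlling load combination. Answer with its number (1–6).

(R or Lr) → R = 246.34 kN.
C1: 0.6(50.91) - 0.7(73.96) = -21.23
C2: 1.0(50.91) + 1.0(117.20) + 0.6(246.34) = 50.91 + 117.20 + 147.80 = 315.91
C3: 1.0(50.91) + 0.6(117.20) + 0.6(246.34) = 50.91 + 70.32 + 147.80 = 269.03
C4: 1.0(50.91) + 1.0(246.34) + 0.75(117.20) = 50.91 + 246.34 + 87.90 = 385.15
C5: 1.0(50.91) = 50.91
C6: 1.0(50.91) + 0.6(73.96) + 0.6(246.34) = 50.91 + 44.38 + 147.80 = 243.09
The largest value is 385.15 kN from combination 4.

Combination 4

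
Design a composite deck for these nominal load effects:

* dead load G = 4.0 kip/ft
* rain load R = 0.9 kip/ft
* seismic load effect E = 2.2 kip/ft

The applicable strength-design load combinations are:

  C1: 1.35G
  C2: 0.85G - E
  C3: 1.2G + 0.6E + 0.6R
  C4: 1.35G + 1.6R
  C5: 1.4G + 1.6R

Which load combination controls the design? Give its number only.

Combination 5

C1: 1.35(4.0) = 5.4
C2: 0.85(4.0) - 1.0(2.2) = 3.4 - 2.2 = 1.2
C3: 1.2(4.0) + 0.6(2.2) + 0.6(0.9) = 6.7
C4: 1.35(4.0) + 1.6(0.9) = 5.4 + 1.4 = 6.8
C5: 1.4(4.0) + 1.6(0.9) = 5.6 + 1.4 = 7.0
The largest value is 7.0 kip/ft from combination 5.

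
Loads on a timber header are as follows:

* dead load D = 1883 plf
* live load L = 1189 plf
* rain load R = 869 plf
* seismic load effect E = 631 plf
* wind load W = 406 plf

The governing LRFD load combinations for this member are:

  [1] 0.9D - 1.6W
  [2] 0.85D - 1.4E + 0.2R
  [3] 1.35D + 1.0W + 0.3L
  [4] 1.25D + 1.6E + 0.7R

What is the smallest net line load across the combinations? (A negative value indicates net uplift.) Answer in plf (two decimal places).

890.95 plf

[1] 0.9(1883) - 1.6(406) = 1694.70 - 649.60 = 1045.10
[2] 0.85(1883) - 1.4(631) + 0.2(869) = 1600.55 - 883.40 + 173.80 = 890.95
[3] 1.35(1883) + 1.0(406) + 0.3(1189) = 2542.05 + 406.00 + 356.70 = 3304.75
[4] 1.25(1883) + 1.6(631) + 0.7(869) = 2353.75 + 1009.60 + 608.30 = 3971.65
Combination 2 gives the minimum: 890.95 plf.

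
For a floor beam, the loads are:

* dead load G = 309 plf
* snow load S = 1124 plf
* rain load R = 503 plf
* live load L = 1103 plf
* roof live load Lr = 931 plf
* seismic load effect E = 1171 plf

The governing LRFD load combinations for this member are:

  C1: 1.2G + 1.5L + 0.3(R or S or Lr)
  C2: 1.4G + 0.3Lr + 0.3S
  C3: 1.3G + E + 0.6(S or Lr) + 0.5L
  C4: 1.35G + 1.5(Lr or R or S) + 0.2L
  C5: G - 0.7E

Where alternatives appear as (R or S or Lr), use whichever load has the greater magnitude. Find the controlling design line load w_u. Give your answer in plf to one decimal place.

2798.6 plf

(R or S or Lr) → S = 1124 plf; (S or Lr) → S = 1124 plf; (Lr or R or S) → S = 1124 plf.
C1: 1.2(309) + 1.5(1103) + 0.3(1124) = 370.8 + 1654.5 + 337.2 = 2362.5
C2: 1.4(309) + 0.3(931) + 0.3(1124) = 432.6 + 279.3 + 337.2 = 1049.1
C3: 1.3(309) + 1.0(1171) + 0.6(1124) + 0.5(1103) = 401.7 + 1171.0 + 674.4 + 551.5 = 2798.6
C4: 1.35(309) + 1.5(1124) + 0.2(1103) = 417.2 + 1686.0 + 220.6 = 2323.8
C5: 1.0(309) - 0.7(1171) = 309.0 - 819.7 = -510.7
The controlling combination is 3, giving 2798.6 plf.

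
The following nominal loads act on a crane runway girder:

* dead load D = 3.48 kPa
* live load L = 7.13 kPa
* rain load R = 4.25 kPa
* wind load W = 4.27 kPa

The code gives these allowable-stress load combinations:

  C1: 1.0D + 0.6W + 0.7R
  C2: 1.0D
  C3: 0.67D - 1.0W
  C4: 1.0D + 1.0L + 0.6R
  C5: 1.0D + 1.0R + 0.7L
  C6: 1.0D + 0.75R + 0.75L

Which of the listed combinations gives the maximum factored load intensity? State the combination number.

Combination 4

C1: 1.0(3.48) + 0.6(4.27) + 0.7(4.25) = 3.48 + 2.56 + 2.98 = 9.02
C2: 1.0(3.48) = 3.48
C3: 0.67(3.48) - 1.0(4.27) = 2.33 - 4.27 = -1.94
C4: 1.0(3.48) + 1.0(7.13) + 0.6(4.25) = 3.48 + 7.13 + 2.55 = 13.16
C5: 1.0(3.48) + 1.0(4.25) + 0.7(7.13) = 3.48 + 4.25 + 4.99 = 12.72
C6: 1.0(3.48) + 0.75(4.25) + 0.75(7.13) = 3.48 + 3.19 + 5.35 = 12.02
The largest value is 13.16 kPa from combination 4.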